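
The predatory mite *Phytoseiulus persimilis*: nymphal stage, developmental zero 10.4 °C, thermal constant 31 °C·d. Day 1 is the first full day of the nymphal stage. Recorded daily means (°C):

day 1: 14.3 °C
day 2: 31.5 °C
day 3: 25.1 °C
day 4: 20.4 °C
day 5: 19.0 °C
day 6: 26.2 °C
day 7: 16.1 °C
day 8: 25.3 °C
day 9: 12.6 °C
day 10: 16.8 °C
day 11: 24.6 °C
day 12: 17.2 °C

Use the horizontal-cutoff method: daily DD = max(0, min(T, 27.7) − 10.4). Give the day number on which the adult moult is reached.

day 3

Daily DD above 10.4 °C (capped at 17.3): 3.9, 17.3, 14.7, 10.0, 8.6, 15.8, 5.7, 14.9, 2.2, 6.4, 14.2, 6.8.
Cumulative: 3.9, 21.2, 35.9, 45.9, 54.5, 70.3, 76.0, 90.9, 93.1, 99.5, 113.7, 120.5.
The total first reaches 31 DD on day 3.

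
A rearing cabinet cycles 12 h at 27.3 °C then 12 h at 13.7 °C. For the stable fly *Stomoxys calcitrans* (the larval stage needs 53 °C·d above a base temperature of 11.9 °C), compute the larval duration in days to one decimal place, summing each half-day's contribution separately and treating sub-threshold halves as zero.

6.2 days

Day half: max(0, 27.3 − 11.9) × 0.5 = 15.4 × 0.5 = 7.70 DD.
Night half: max(0, 13.7 − 11.9) × 0.5 = 1.8 × 0.5 = 0.90 DD.
Per 24 h: 8.60 DD/day.
Duration = 53 / 8.60 = 6.163 ≈ 6.2 days.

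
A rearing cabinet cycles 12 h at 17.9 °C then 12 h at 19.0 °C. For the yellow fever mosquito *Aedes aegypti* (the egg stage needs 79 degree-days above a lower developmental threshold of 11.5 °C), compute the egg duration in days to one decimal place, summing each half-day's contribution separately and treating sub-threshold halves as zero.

Day half: max(0, 17.9 − 11.5) × 0.5 = 6.4 × 0.5 = 3.20 DD.
Night half: max(0, 19.0 − 11.5) × 0.5 = 7.5 × 0.5 = 3.75 DD.
Per 24 h: 6.95 DD/day.
Duration = 79 / 6.95 = 11.367 ≈ 11.4 days.

11.4 days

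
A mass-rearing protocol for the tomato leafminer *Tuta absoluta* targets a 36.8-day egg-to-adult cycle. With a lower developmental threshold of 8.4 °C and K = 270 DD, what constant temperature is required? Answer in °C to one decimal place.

15.7 °C

Required daily accumulation = 270 / 36.8 = 7.337 DD/day.
T = T_base + 7.337 = 8.4 + 7.337 = 15.737 ≈ 15.7 °C.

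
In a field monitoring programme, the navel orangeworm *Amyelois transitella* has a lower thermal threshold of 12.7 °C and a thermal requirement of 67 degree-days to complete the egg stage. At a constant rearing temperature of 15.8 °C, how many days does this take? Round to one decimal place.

21.6 days

Daily accumulation = 15.8 − 12.7 = 3.1 DD/day.
Duration = 67 / 3.1 = 21.613 ≈ 21.6 days.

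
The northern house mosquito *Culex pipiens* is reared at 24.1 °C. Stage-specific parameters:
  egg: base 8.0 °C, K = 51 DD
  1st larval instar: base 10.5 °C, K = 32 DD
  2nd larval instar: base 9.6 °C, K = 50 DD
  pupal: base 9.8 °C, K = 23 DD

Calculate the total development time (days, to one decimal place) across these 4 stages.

egg: 51 / (24.1 − 8.0) = 51 / 16.1 = 3.168 d.
1st larval instar: 32 / (24.1 − 10.5) = 32 / 13.6 = 2.353 d.
2nd larval instar: 50 / (24.1 − 9.6) = 50 / 14.5 = 3.448 d.
pupal: 23 / (24.1 − 9.8) = 23 / 14.3 = 1.608 d.
Sum = 10.577 ≈ 10.6 days.

10.6 days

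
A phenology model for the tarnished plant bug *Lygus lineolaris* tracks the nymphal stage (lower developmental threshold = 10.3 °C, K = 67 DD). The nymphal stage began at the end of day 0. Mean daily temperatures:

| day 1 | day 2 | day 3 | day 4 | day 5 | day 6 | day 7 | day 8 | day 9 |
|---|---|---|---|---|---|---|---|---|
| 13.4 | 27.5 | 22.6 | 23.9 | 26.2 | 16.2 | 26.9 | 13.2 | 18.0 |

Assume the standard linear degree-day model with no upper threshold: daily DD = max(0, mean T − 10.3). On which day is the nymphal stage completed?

Daily DD above 10.3 °C: 3.1, 17.2, 12.3, 13.6, 15.9, 5.9, 16.6, 2.9, 7.7.
Cumulative: 3.1, 20.3, 32.6, 46.2, 62.1, 68.0, 84.6, 87.5, 95.2.
The total first reaches 67 DD on day 6.

day 6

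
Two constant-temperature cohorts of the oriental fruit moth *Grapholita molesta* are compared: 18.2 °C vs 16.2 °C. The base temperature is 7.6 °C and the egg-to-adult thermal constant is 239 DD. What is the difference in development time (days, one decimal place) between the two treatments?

At 18.2 °C: 239 / (18.2 − 7.6) = 239 / 10.6 = 22.547 d.
At 16.2 °C: 239 / (16.2 − 7.6) = 239 / 8.6 = 27.791 d.
Difference = |22.547 − 27.791| = 5.244 ≈ 5.2 days.

5.2 days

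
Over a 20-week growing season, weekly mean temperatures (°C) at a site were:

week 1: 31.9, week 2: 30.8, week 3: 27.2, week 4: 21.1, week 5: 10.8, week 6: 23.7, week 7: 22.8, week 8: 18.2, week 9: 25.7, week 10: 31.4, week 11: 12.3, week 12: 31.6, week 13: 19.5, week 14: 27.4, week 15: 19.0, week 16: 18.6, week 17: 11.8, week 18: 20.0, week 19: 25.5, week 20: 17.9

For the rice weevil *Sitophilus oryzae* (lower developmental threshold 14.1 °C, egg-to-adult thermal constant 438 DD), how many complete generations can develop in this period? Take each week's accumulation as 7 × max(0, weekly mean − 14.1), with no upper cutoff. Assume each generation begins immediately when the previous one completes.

2 generations

Weekly DD (7 × max(0, T̄ − 14.1)): 124.6, 116.9, 91.7, 49.0, 0.0, 67.2, 60.9, 28.7, 81.2, 121.1, 0.0, 122.5, 37.8, 93.1, 34.3, 31.5, 0.0, 41.3, 79.8, 26.6.
Season total = 1208.2 DD.
Complete generations = ⌊1208.2 / 438⌋ = 2.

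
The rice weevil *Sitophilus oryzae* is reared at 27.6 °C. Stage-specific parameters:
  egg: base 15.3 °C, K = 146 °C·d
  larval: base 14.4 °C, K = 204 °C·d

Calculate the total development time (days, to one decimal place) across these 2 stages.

27.3 days

egg: 146 / (27.6 − 15.3) = 146 / 12.3 = 11.870 d.
larval: 204 / (27.6 − 14.4) = 204 / 13.2 = 15.455 d.
Sum = 27.324 ≈ 27.3 days.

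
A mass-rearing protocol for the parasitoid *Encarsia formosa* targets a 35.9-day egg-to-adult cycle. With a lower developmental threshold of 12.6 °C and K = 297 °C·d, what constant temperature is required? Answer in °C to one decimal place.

20.9 °C

Required daily accumulation = 297 / 35.9 = 8.273 DD/day.
T = T_base + 8.273 = 12.6 + 8.273 = 20.873 ≈ 20.9 °C.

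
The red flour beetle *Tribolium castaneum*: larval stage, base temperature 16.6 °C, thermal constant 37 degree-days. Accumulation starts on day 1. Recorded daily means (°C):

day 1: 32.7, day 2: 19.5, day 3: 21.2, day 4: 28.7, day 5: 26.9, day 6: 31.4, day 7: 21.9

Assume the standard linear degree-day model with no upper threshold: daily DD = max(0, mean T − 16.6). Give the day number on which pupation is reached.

Daily DD above 16.6 °C: 16.1, 2.9, 4.6, 12.1, 10.3, 14.8, 5.3.
Cumulative: 16.1, 19.0, 23.6, 35.7, 46.0, 60.8, 66.1.
The total first reaches 37 DD on day 5.

day 5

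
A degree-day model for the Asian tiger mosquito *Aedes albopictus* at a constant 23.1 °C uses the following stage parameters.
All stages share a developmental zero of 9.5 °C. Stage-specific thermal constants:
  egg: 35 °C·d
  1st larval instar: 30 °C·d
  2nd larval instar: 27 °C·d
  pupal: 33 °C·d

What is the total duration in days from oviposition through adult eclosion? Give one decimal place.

9.2 days

Daily accumulation at 23.1 °C = 23.1 − 9.5 = 13.6 DD/day.
Total K = 35 + 30 + 27 + 33 = 125 DD.
Total duration = 125 / 13.6 = 9.191 ≈ 9.2 days.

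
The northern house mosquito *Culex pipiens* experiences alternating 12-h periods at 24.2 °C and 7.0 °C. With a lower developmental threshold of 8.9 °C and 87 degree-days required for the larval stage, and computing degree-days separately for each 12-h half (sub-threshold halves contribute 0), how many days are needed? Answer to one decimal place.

Day half: max(0, 24.2 − 8.9) × 0.5 = 15.3 × 0.5 = 7.65 DD.
Night half: max(0, 7.0 − 8.9) × 0.5 = 0.0 × 0.5 = 0.00 DD.
Per 24 h: 7.65 DD/day.
Duration = 87 / 7.65 = 11.373 ≈ 11.4 days.

11.4 days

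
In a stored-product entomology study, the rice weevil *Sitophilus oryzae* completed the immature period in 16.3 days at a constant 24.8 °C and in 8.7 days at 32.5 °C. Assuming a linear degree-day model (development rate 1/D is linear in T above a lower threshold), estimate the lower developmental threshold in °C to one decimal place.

Under the model K = D·(T − T_b), so D₁·(T₁ − T_b) = D₂·(T₂ − T_b).
16.3·(24.8 − T_b) = 8.7·(32.5 − T_b)
T_b = (16.3·24.8 − 8.7·32.5) / (16.3 − 8.7) = 121.49 / 7.6 = 15.986 °C ≈ 16.0 °C.

16.0 °C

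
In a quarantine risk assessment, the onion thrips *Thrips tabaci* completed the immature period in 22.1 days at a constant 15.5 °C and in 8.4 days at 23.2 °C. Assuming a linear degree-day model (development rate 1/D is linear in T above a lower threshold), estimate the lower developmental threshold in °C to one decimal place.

Under the model K = D·(T − T_b), so D₁·(T₁ − T_b) = D₂·(T₂ − T_b).
22.1·(15.5 − T_b) = 8.4·(23.2 − T_b)
T_b = (22.1·15.5 − 8.4·23.2) / (22.1 − 8.4) = 147.67 / 13.7 = 10.779 °C ≈ 10.8 °C.

10.8 °C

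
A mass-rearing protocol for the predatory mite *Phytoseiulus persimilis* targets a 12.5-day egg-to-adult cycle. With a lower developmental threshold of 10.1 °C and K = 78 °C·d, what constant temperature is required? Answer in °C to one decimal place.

Required daily accumulation = 78 / 12.5 = 6.240 DD/day.
T = T_base + 6.240 = 10.1 + 6.240 = 16.340 ≈ 16.3 °C.

16.3 °C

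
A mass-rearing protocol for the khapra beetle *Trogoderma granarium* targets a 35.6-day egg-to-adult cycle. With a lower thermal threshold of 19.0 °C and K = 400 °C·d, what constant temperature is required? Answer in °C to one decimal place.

Required daily accumulation = 400 / 35.6 = 11.236 DD/day.
T = T_base + 11.236 = 19.0 + 11.236 = 30.236 ≈ 30.2 °C.

30.2 °C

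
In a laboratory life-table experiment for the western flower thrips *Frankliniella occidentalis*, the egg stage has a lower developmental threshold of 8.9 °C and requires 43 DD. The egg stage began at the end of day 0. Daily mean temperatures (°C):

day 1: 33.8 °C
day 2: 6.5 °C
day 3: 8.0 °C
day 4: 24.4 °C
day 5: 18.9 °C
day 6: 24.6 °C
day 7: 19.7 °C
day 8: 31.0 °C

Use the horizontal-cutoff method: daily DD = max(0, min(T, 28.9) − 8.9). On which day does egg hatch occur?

Daily DD above 8.9 °C (capped at 20.0): 20.0, 0.0, 0.0, 15.5, 10.0, 15.7, 10.8, 20.0.
Cumulative: 20.0, 20.0, 20.0, 35.5, 45.5, 61.2, 72.0, 92.0.
The total first reaches 43 DD on day 5.

day 5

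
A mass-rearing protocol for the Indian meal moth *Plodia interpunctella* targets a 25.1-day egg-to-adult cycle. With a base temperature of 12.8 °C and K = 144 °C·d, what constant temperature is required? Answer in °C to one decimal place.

18.5 °C

Required daily accumulation = 144 / 25.1 = 5.737 DD/day.
T = T_base + 5.737 = 12.8 + 5.737 = 18.537 ≈ 18.5 °C.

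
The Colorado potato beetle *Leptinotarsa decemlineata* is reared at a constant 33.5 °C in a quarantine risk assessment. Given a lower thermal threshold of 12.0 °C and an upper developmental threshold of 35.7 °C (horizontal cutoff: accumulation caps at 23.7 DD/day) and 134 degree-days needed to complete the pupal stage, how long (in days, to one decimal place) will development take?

6.2 days

Daily accumulation = 33.5 − 12.0 = 21.5 DD/day.
Duration = 134 / 21.5 = 6.233 ≈ 6.2 days.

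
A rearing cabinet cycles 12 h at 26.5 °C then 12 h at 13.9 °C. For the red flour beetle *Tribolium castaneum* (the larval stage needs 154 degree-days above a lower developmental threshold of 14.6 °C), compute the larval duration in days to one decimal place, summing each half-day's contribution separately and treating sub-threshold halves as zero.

25.9 days

Day half: max(0, 26.5 − 14.6) × 0.5 = 11.9 × 0.5 = 5.95 DD.
Night half: max(0, 13.9 − 14.6) × 0.5 = 0.0 × 0.5 = 0.00 DD.
Per 24 h: 5.95 DD/day.
Duration = 154 / 5.95 = 25.882 ≈ 25.9 days.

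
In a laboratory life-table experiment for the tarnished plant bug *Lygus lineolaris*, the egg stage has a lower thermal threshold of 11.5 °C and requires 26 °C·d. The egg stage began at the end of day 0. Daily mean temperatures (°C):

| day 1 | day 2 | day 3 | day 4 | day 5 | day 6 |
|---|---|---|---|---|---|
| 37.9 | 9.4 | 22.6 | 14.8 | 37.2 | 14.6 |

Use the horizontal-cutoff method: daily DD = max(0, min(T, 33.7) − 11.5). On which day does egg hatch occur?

day 3

Daily DD above 11.5 °C (capped at 22.2): 22.2, 0.0, 11.1, 3.3, 22.2, 3.1.
Cumulative: 22.2, 22.2, 33.3, 36.6, 58.8, 61.9.
The total first reaches 26 DD on day 3.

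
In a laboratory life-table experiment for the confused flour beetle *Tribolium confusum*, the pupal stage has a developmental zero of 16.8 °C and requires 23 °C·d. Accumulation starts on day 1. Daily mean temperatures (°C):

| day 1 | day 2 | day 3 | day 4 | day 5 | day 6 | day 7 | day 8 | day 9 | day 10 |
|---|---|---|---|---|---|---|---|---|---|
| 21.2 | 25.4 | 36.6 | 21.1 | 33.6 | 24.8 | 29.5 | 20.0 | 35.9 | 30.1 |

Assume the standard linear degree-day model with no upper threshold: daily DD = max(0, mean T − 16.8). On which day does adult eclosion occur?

day 3

Daily DD above 16.8 °C: 4.4, 8.6, 19.8, 4.3, 16.8, 8.0, 12.7, 3.2, 19.1, 13.3.
Cumulative: 4.4, 13.0, 32.8, 37.1, 53.9, 61.9, 74.6, 77.8, 96.9, 110.2.
The total first reaches 23 DD on day 3.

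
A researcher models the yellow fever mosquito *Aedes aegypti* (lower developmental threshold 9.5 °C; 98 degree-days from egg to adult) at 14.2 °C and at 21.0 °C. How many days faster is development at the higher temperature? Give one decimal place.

12.3 days

At 14.2 °C: 98 / (14.2 − 9.5) = 98 / 4.7 = 20.851 d.
At 21.0 °C: 98 / (21.0 − 9.5) = 98 / 11.5 = 8.522 d.
Difference = |20.851 − 8.522| = 12.329 ≈ 12.3 days.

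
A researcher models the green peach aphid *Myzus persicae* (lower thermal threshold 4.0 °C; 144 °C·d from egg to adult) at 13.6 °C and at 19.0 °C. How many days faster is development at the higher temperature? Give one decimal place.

5.4 days

At 13.6 °C: 144 / (13.6 − 4.0) = 144 / 9.6 = 15.000 d.
At 19.0 °C: 144 / (19.0 − 4.0) = 144 / 15.0 = 9.600 d.
Difference = |15.000 − 9.600| = 5.400 ≈ 5.4 days.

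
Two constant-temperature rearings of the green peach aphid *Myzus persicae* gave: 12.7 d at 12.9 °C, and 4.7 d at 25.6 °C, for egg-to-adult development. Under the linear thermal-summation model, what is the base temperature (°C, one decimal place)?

Equal thermal constants: D₁(T₁ − T_b) = D₂(T₂ − T_b).
12.7·(12.9 − T_b) = 4.7·(25.6 − T_b)
T_b = (12.7·12.9 − 4.7·25.6) / (12.7 − 4.7) = 43.51 / 8.0 = 5.439 °C ≈ 5.4 °C.

5.4 °C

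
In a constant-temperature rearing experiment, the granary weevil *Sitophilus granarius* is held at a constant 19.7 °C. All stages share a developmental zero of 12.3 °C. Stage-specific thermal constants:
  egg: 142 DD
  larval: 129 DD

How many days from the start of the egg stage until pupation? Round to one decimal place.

Daily accumulation at 19.7 °C = 19.7 − 12.3 = 7.4 DD/day.
Total K = 142 + 129 = 271 DD.
Total duration = 271 / 7.4 = 36.622 ≈ 36.6 days.

36.6 days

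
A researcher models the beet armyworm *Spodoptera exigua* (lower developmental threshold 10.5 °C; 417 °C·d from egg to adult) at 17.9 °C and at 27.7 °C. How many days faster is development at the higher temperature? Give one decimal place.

32.1 days

At 17.9 °C: 417 / (17.9 − 10.5) = 417 / 7.4 = 56.351 d.
At 27.7 °C: 417 / (27.7 − 10.5) = 417 / 17.2 = 24.244 d.
Difference = |56.351 − 24.244| = 32.107 ≈ 32.1 days.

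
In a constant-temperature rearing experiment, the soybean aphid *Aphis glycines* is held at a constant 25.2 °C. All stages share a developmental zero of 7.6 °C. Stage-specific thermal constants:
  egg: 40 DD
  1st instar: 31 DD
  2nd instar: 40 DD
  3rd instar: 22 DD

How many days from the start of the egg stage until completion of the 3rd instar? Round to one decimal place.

Daily accumulation at 25.2 °C = 25.2 − 7.6 = 17.6 DD/day.
Total K = 40 + 31 + 40 + 22 = 133 DD.
Total duration = 133 / 17.6 = 7.557 ≈ 7.6 days.

7.6 days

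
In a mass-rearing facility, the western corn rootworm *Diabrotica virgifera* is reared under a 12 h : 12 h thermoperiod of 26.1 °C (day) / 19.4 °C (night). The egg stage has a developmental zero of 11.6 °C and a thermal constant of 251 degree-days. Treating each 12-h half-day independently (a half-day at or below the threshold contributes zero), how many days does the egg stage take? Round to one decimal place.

22.5 days

Day half: max(0, 26.1 − 11.6) × 0.5 = 14.5 × 0.5 = 7.25 DD.
Night half: max(0, 19.4 − 11.6) × 0.5 = 7.8 × 0.5 = 3.90 DD.
Per 24 h: 11.15 DD/day.
Duration = 251 / 11.15 = 22.511 ≈ 22.5 days.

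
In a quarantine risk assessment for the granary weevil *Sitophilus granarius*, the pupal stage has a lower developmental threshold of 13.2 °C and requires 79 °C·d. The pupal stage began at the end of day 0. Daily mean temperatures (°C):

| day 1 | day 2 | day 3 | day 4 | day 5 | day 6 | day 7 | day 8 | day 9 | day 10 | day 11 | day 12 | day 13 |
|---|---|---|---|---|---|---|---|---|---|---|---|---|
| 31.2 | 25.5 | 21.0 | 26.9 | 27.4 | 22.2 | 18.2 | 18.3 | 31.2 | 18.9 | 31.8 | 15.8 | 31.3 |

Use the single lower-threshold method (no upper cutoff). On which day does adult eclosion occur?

day 7

Daily DD above 13.2 °C: 18.0, 12.3, 7.8, 13.7, 14.2, 9.0, 5.0, 5.1, 18.0, 5.7, 18.6, 2.6, 18.1.
Cumulative: 18.0, 30.3, 38.1, 51.8, 66.0, 75.0, 80.0, 85.1, 103.1, 108.8, 127.4, 130.0, 148.1.
The total first reaches 79 DD on day 7.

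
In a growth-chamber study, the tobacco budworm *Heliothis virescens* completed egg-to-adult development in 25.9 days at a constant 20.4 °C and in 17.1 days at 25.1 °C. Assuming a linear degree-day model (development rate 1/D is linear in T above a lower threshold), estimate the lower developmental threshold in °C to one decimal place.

11.3 °C

Under the model K = D·(T − T_b), so D₁·(T₁ − T_b) = D₂·(T₂ − T_b).
25.9·(20.4 − T_b) = 17.1·(25.1 − T_b)
T_b = (25.9·20.4 − 17.1·25.1) / (25.9 − 17.1) = 99.15 / 8.8 = 11.267 °C ≈ 11.3 °C.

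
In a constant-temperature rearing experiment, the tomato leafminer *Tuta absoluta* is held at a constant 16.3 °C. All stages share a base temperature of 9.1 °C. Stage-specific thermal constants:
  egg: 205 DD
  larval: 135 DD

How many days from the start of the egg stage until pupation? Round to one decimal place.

Daily accumulation at 16.3 °C = 16.3 − 9.1 = 7.2 DD/day.
Total K = 205 + 135 = 340 DD.
Total duration = 340 / 7.2 = 47.222 ≈ 47.2 days.

47.2 days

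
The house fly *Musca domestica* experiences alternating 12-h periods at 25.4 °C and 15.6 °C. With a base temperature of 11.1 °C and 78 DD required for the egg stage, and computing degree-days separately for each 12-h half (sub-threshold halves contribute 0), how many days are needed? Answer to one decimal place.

8.3 days

Day half: max(0, 25.4 − 11.1) × 0.5 = 14.3 × 0.5 = 7.15 DD.
Night half: max(0, 15.6 − 11.1) × 0.5 = 4.5 × 0.5 = 2.25 DD.
Per 24 h: 9.40 DD/day.
Duration = 78 / 9.40 = 8.298 ≈ 8.3 days.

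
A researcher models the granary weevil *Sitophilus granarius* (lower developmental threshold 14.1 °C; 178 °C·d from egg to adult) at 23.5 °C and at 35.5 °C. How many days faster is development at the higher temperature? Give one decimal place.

10.6 days

At 23.5 °C: 178 / (23.5 − 14.1) = 178 / 9.4 = 18.936 d.
At 35.5 °C: 178 / (35.5 − 14.1) = 178 / 21.4 = 8.318 d.
Difference = |18.936 − 8.318| = 10.618 ≈ 10.6 days.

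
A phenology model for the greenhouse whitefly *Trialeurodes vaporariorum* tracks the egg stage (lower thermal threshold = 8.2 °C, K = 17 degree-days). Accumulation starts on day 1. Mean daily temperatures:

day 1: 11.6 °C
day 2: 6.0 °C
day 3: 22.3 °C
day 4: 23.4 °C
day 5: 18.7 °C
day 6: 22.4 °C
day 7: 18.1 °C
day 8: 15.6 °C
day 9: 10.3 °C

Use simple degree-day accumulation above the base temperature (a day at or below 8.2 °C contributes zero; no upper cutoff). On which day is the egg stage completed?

day 3

Daily DD above 8.2 °C: 3.4, 0.0, 14.1, 15.2, 10.5, 14.2, 9.9, 7.4, 2.1.
Cumulative: 3.4, 3.4, 17.5, 32.7, 43.2, 57.4, 67.3, 74.7, 76.8.
The total first reaches 17 DD on day 3.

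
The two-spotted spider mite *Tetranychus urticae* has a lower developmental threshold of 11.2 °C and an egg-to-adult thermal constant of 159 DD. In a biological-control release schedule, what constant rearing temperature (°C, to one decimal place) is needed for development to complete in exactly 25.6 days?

Required daily accumulation = 159 / 25.6 = 6.211 DD/day.
T = T_base + 6.211 = 11.2 + 6.211 = 17.411 ≈ 17.4 °C.

17.4 °C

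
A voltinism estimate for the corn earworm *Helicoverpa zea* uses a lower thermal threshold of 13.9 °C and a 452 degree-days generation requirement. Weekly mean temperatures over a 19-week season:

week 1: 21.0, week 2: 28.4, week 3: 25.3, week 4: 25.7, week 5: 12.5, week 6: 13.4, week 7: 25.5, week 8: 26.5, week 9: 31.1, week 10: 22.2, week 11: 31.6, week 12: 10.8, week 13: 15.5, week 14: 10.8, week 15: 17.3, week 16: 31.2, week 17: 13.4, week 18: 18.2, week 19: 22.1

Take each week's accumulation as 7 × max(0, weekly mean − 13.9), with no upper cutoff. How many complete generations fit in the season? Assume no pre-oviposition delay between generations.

Weekly DD (7 × max(0, T̄ − 13.9)): 49.7, 101.5, 79.8, 82.6, 0.0, 0.0, 81.2, 88.2, 120.4, 58.1, 123.9, 0.0, 11.2, 0.0, 23.8, 121.1, 0.0, 30.1, 57.4.
Season total = 1029.0 DD.
Complete generations = ⌊1029.0 / 452⌋ = 2.

2 generations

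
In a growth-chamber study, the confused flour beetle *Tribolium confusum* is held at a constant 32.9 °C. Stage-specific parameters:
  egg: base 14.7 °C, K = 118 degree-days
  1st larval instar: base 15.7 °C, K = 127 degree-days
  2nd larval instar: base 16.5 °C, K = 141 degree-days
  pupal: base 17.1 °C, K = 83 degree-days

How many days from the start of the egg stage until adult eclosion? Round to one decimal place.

egg: 118 / (32.9 − 14.7) = 118 / 18.2 = 6.484 d.
1st larval instar: 127 / (32.9 − 15.7) = 127 / 17.2 = 7.384 d.
2nd larval instar: 141 / (32.9 − 16.5) = 141 / 16.4 = 8.598 d.
pupal: 83 / (32.9 − 17.1) = 83 / 15.8 = 5.253 d.
Sum = 27.718 ≈ 27.7 days.

27.7 days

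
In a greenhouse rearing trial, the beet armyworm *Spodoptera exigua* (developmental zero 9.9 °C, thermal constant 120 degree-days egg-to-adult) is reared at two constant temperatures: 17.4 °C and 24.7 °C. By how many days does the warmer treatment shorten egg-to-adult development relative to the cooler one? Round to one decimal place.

At 17.4 °C: 120 / (17.4 − 9.9) = 120 / 7.5 = 16.000 d.
At 24.7 °C: 120 / (24.7 − 9.9) = 120 / 14.8 = 8.108 d.
Difference = |16.000 − 8.108| = 7.892 ≈ 7.9 days.

7.9 days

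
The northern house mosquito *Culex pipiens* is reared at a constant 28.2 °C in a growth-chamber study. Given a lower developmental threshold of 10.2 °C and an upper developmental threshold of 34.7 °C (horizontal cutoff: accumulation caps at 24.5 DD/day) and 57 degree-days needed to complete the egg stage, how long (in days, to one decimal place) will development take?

3.2 days

Daily accumulation = 28.2 − 10.2 = 18.0 DD/day.
Duration = 57 / 18.0 = 3.167 ≈ 3.2 days.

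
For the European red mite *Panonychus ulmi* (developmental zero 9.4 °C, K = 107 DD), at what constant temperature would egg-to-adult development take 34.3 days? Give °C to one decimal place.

12.5 °C

Required daily accumulation = 107 / 34.3 = 3.120 DD/day.
T = T_base + 3.120 = 9.4 + 3.120 = 12.520 ≈ 12.5 °C.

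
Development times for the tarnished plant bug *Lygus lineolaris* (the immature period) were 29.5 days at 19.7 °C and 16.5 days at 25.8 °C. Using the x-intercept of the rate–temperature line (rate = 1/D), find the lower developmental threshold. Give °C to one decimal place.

12.0 °C

Under the model K = D·(T − T_b), so D₁·(T₁ − T_b) = D₂·(T₂ − T_b).
29.5·(19.7 − T_b) = 16.5·(25.8 − T_b)
T_b = (29.5·19.7 − 16.5·25.8) / (29.5 − 16.5) = 155.45 / 13.0 = 11.958 °C ≈ 12.0 °C.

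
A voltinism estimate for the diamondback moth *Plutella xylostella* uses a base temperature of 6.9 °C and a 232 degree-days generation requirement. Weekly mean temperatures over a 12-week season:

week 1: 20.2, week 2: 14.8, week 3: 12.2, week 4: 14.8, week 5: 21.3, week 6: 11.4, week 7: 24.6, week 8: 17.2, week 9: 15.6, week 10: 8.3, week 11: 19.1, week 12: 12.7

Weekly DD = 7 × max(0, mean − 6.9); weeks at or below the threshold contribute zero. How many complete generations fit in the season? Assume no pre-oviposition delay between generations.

Weekly DD (7 × max(0, T̄ − 6.9)): 93.1, 55.3, 37.1, 55.3, 100.8, 31.5, 123.9, 72.1, 60.9, 9.8, 85.4, 40.6.
Season total = 765.8 DD.
Complete generations = ⌊765.8 / 232⌋ = 3.

3 generations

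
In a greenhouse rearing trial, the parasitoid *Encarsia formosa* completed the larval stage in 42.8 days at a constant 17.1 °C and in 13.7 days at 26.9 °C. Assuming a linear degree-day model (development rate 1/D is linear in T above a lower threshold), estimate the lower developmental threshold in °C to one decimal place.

12.5 °C

Equal thermal constants: D₁(T₁ − T_b) = D₂(T₂ − T_b).
42.8·(17.1 − T_b) = 13.7·(26.9 − T_b)
T_b = (42.8·17.1 − 13.7·26.9) / (42.8 − 13.7) = 363.35 / 29.1 = 12.486 °C ≈ 12.5 °C.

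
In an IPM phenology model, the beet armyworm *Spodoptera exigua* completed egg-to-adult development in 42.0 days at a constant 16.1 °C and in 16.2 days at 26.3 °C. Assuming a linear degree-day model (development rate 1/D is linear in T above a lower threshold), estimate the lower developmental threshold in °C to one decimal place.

Linear rate model ⇒ the product D·(T − T_b) is constant across temperatures.
42.0·(16.1 − T_b) = 16.2·(26.3 − T_b)
T_b = (42.0·16.1 − 16.2·26.3) / (42.0 − 16.2) = 250.14 / 25.8 = 9.695 °C ≈ 9.7 °C.

9.7 °C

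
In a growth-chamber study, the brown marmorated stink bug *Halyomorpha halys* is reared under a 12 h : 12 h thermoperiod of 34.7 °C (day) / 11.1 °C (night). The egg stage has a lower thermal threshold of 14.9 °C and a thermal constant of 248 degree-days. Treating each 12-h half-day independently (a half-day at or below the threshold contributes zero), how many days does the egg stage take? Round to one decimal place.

Day half: max(0, 34.7 − 14.9) × 0.5 = 19.8 × 0.5 = 9.90 DD.
Night half: max(0, 11.1 − 14.9) × 0.5 = 0.0 × 0.5 = 0.00 DD.
Per 24 h: 9.90 DD/day.
Duration = 248 / 9.90 = 25.051 ≈ 25.1 days.

25.1 days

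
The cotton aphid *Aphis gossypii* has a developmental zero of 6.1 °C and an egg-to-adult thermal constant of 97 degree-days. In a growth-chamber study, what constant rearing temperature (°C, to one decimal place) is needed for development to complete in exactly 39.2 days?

Required daily accumulation = 97 / 39.2 = 2.474 DD/day.
T = T_base + 2.474 = 6.1 + 2.474 = 8.574 ≈ 8.6 °C.

8.6 °C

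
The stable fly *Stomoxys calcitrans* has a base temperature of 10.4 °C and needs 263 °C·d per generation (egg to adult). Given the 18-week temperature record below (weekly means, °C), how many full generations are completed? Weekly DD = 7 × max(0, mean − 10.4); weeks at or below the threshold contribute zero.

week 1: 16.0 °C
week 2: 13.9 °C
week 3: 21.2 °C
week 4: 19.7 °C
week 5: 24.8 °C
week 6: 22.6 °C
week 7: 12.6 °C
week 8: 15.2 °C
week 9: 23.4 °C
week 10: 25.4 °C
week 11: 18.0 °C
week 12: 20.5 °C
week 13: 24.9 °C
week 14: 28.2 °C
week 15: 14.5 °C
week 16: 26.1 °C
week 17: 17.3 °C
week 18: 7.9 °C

4 generations

Weekly DD (7 × max(0, T̄ − 10.4)): 39.2, 24.5, 75.6, 65.1, 100.8, 85.4, 15.4, 33.6, 91.0, 105.0, 53.2, 70.7, 101.5, 124.6, 28.7, 109.9, 48.3, 0.0.
Season total = 1172.5 DD.
Complete generations = ⌊1172.5 / 263⌋ = 4.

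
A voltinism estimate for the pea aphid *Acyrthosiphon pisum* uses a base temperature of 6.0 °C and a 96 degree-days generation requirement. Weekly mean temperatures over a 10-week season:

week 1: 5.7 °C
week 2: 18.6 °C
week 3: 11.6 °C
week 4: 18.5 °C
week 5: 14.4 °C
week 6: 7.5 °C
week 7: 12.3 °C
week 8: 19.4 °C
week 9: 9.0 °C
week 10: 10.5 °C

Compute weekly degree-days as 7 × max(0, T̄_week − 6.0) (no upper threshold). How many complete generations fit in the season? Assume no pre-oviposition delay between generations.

Weekly DD (7 × max(0, T̄ − 6.0)): 0.0, 88.2, 39.2, 87.5, 58.8, 10.5, 44.1, 93.8, 21.0, 31.5.
Season total = 474.6 DD.
Complete generations = ⌊474.6 / 96⌋ = 4.

4 generations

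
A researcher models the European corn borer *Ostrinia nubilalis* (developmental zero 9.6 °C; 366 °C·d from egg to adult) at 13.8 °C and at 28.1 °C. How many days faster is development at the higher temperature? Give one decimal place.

At 13.8 °C: 366 / (13.8 − 9.6) = 366 / 4.2 = 87.143 d.
At 28.1 °C: 366 / (28.1 − 9.6) = 366 / 18.5 = 19.784 d.
Difference = |87.143 − 19.784| = 67.359 ≈ 67.4 days.

67.4 days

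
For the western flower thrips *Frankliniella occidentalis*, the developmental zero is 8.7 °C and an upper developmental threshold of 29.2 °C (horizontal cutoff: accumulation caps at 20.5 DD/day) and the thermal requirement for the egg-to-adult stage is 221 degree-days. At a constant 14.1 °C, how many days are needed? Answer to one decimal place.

40.9 days

Daily accumulation = 14.1 − 8.7 = 5.4 DD/day.
Duration = 221 / 5.4 = 40.926 ≈ 40.9 days.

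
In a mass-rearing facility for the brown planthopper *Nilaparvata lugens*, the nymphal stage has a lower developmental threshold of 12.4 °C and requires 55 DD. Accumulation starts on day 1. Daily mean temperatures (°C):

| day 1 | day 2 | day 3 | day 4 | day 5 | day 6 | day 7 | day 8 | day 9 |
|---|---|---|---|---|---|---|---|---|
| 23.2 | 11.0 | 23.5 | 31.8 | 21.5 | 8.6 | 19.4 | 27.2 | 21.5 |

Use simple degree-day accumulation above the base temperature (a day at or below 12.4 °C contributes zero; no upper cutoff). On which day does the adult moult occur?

day 7

Daily DD above 12.4 °C: 10.8, 0.0, 11.1, 19.4, 9.1, 0.0, 7.0, 14.8, 9.1.
Cumulative: 10.8, 10.8, 21.9, 41.3, 50.4, 50.4, 57.4, 72.2, 81.3.
The total first reaches 55 DD on day 7.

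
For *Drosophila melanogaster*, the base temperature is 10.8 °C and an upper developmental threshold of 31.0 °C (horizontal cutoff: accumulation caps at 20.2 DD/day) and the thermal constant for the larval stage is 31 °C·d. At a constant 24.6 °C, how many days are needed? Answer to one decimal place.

Daily accumulation = 24.6 − 10.8 = 13.8 DD/day.
Duration = 31 / 13.8 = 2.246 ≈ 2.2 days.

2.2 days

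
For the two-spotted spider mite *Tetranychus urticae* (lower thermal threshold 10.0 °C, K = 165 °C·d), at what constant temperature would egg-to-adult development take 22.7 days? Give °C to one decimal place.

17.3 °C

Required daily accumulation = 165 / 22.7 = 7.269 DD/day.
T = T_base + 7.269 = 10.0 + 7.269 = 17.269 ≈ 17.3 °C.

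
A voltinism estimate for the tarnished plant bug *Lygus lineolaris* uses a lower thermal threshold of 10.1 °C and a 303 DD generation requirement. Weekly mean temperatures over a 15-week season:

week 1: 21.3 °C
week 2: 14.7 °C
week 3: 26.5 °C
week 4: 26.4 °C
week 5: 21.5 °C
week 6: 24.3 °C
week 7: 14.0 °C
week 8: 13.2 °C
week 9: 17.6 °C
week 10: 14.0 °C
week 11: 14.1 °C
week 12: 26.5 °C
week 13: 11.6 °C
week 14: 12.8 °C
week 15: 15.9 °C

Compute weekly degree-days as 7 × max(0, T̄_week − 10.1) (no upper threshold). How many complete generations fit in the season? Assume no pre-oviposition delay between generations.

Weekly DD (7 × max(0, T̄ − 10.1)): 78.4, 32.2, 114.8, 114.1, 79.8, 99.4, 27.3, 21.7, 52.5, 27.3, 28.0, 114.8, 10.5, 18.9, 40.6.
Season total = 860.3 DD.
Complete generations = ⌊860.3 / 303⌋ = 2.

2 generations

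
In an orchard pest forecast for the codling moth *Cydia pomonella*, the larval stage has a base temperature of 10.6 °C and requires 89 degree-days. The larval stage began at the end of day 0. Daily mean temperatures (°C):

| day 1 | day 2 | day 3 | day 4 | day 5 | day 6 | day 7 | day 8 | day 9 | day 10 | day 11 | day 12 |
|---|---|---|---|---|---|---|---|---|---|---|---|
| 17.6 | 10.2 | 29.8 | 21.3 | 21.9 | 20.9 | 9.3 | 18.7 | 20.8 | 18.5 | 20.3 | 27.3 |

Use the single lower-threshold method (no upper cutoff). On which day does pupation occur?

day 11

Daily DD above 10.6 °C: 7.0, 0.0, 19.2, 10.7, 11.3, 10.3, 0.0, 8.1, 10.2, 7.9, 9.7, 16.7.
Cumulative: 7.0, 7.0, 26.2, 36.9, 48.2, 58.5, 58.5, 66.6, 76.8, 84.7, 94.4, 111.1.
The total first reaches 89 DD on day 11.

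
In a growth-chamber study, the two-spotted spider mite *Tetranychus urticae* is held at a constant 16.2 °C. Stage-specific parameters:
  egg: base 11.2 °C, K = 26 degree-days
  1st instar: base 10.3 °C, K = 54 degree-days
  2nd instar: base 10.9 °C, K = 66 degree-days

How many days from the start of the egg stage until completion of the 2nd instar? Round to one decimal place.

26.8 days

egg: 26 / (16.2 − 11.2) = 26 / 5.0 = 5.200 d.
1st instar: 54 / (16.2 − 10.3) = 54 / 5.9 = 9.153 d.
2nd instar: 66 / (16.2 − 10.9) = 66 / 5.3 = 12.453 d.
Sum = 26.805 ≈ 26.8 days.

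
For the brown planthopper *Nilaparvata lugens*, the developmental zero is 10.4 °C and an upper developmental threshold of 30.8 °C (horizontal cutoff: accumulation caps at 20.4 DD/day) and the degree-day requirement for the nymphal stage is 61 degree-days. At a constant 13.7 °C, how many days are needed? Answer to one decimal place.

18.5 days

Daily accumulation = 13.7 − 10.4 = 3.3 DD/day.
Duration = 61 / 3.3 = 18.485 ≈ 18.5 days.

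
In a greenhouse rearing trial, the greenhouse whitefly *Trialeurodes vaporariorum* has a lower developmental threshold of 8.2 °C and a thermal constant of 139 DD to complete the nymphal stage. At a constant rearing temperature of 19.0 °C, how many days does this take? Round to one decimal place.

Daily accumulation = 19.0 − 8.2 = 10.8 DD/day.
Duration = 139 / 10.8 = 12.870 ≈ 12.9 days.

12.9 days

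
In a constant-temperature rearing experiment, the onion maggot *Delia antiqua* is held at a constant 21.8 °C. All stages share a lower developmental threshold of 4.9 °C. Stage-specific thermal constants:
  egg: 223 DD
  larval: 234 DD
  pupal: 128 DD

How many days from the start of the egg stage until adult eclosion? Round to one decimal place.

Daily accumulation at 21.8 °C = 21.8 − 4.9 = 16.9 DD/day.
Total K = 223 + 234 + 128 = 585 DD.
Total duration = 585 / 16.9 = 34.615 ≈ 34.6 days.

34.6 days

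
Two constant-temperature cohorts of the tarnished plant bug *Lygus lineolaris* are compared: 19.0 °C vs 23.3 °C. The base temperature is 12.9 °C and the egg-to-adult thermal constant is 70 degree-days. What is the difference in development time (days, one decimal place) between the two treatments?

4.7 days

At 19.0 °C: 70 / (19.0 − 12.9) = 70 / 6.1 = 11.475 d.
At 23.3 °C: 70 / (23.3 − 12.9) = 70 / 10.4 = 6.731 d.
Difference = |11.475 − 6.731| = 4.745 ≈ 4.7 days.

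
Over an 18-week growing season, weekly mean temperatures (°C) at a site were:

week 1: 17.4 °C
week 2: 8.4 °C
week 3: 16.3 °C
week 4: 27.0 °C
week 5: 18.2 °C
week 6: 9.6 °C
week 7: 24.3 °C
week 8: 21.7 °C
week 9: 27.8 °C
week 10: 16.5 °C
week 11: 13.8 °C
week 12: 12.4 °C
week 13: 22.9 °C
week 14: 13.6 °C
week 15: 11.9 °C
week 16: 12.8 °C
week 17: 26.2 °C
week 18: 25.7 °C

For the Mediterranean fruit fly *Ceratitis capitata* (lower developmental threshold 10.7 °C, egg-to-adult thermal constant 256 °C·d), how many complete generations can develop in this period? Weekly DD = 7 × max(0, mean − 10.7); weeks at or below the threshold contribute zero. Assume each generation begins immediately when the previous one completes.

Weekly DD (7 × max(0, T̄ − 10.7)): 46.9, 0.0, 39.2, 114.1, 52.5, 0.0, 95.2, 77.0, 119.7, 40.6, 21.7, 11.9, 85.4, 20.3, 8.4, 14.7, 108.5, 105.0.
Season total = 961.1 DD.
Complete generations = ⌊961.1 / 256⌋ = 3.

3 generations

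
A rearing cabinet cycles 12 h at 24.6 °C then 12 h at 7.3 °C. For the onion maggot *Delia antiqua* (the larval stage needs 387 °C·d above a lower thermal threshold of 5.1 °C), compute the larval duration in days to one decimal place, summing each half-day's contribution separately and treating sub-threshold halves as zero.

Day half: max(0, 24.6 − 5.1) × 0.5 = 19.5 × 0.5 = 9.75 DD.
Night half: max(0, 7.3 − 5.1) × 0.5 = 2.2 × 0.5 = 1.10 DD.
Per 24 h: 10.85 DD/day.
Duration = 387 / 10.85 = 35.668 ≈ 35.7 days.

35.7 days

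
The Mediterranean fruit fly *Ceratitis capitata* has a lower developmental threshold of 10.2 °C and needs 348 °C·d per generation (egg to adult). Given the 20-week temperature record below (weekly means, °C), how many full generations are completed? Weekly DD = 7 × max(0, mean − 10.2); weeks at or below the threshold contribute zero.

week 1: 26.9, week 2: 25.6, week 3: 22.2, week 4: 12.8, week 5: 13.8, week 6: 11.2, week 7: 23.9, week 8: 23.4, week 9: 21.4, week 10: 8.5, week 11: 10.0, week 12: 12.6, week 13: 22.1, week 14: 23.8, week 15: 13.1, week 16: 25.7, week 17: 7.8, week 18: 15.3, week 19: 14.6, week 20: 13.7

Weekly DD (7 × max(0, T̄ − 10.2)): 116.9, 107.8, 84.0, 18.2, 25.2, 7.0, 95.9, 92.4, 78.4, 0.0, 0.0, 16.8, 83.3, 95.2, 20.3, 108.5, 0.0, 35.7, 30.8, 24.5.
Season total = 1040.9 DD.
Complete generations = ⌊1040.9 / 348⌋ = 2.

2 generations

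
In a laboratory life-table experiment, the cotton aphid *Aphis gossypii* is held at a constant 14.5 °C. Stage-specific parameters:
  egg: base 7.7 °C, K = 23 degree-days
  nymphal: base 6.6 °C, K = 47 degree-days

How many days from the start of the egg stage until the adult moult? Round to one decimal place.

egg: 23 / (14.5 − 7.7) = 23 / 6.8 = 3.382 d.
nymphal: 47 / (14.5 − 6.6) = 47 / 7.9 = 5.949 d.
Sum = 9.332 ≈ 9.3 days.

9.3 days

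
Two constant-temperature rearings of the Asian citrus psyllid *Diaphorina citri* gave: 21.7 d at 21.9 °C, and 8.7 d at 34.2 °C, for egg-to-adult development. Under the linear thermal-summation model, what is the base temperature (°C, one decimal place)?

Under the model K = D·(T − T_b), so D₁·(T₁ − T_b) = D₂·(T₂ − T_b).
21.7·(21.9 − T_b) = 8.7·(34.2 − T_b)
T_b = (21.7·21.9 − 8.7·34.2) / (21.7 − 8.7) = 177.69 / 13.0 = 13.668 °C ≈ 13.7 °C.

13.7 °C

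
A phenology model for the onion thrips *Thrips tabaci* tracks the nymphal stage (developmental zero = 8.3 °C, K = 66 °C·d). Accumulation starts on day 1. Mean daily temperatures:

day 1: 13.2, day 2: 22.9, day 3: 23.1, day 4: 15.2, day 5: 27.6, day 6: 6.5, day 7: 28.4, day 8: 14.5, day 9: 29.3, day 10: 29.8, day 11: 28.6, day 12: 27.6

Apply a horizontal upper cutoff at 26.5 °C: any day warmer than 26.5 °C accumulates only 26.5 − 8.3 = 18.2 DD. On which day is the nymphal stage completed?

Daily DD above 8.3 °C (capped at 18.2): 4.9, 14.6, 14.8, 6.9, 18.2, 0.0, 18.2, 6.2, 18.2, 18.2, 18.2, 18.2.
Cumulative: 4.9, 19.5, 34.3, 41.2, 59.4, 59.4, 77.6, 83.8, 102.0, 120.2, 138.4, 156.6.
The total first reaches 66 DD on day 7.

day 7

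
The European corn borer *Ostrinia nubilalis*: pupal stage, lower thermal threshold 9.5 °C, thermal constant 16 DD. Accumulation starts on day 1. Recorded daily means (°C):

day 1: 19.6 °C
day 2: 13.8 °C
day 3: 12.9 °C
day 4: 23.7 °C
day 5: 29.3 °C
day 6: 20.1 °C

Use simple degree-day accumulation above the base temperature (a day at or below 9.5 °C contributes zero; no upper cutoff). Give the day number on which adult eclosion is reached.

day 3

Daily DD above 9.5 °C: 10.1, 4.3, 3.4, 14.2, 19.8, 10.6.
Cumulative: 10.1, 14.4, 17.8, 32.0, 51.8, 62.4.
The total first reaches 16 DD on day 3.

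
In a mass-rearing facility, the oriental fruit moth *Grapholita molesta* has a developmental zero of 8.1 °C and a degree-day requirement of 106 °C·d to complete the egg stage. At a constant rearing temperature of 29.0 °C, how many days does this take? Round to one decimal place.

Daily accumulation = 29.0 − 8.1 = 20.9 DD/day.
Duration = 106 / 20.9 = 5.072 ≈ 5.1 days.

5.1 days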